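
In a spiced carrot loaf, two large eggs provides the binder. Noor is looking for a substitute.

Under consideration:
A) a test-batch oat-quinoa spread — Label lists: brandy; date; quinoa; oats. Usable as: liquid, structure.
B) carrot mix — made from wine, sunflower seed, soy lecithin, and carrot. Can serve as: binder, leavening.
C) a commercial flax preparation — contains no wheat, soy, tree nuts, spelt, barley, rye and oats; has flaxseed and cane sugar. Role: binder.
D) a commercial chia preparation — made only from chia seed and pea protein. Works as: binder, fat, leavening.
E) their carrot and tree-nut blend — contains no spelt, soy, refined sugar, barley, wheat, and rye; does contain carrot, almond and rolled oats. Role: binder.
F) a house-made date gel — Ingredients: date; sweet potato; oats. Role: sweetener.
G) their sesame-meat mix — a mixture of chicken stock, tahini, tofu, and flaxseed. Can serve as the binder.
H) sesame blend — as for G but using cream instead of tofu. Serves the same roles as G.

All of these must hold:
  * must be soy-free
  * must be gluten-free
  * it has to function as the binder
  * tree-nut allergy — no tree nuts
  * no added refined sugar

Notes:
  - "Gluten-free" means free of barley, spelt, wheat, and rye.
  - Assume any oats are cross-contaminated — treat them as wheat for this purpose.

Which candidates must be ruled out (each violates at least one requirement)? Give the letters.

A, B, C, E, F, G

A: not usable as a binder; has oats, so not gluten-free — reject
B: has soy lecithin, so not soy-free — no
C: has cane sugar, so not no-added-sugar — reject
D: works as a binder, gluten-free, no tree nuts — OK
E: has rolled oats, so not gluten-free; has almond, so not tree-nut-free — reject
F: not usable as a binder; has oats, so not gluten-free — reject
G: has tofu, so not soy-free — out
H: nothing on the exclusion list — keep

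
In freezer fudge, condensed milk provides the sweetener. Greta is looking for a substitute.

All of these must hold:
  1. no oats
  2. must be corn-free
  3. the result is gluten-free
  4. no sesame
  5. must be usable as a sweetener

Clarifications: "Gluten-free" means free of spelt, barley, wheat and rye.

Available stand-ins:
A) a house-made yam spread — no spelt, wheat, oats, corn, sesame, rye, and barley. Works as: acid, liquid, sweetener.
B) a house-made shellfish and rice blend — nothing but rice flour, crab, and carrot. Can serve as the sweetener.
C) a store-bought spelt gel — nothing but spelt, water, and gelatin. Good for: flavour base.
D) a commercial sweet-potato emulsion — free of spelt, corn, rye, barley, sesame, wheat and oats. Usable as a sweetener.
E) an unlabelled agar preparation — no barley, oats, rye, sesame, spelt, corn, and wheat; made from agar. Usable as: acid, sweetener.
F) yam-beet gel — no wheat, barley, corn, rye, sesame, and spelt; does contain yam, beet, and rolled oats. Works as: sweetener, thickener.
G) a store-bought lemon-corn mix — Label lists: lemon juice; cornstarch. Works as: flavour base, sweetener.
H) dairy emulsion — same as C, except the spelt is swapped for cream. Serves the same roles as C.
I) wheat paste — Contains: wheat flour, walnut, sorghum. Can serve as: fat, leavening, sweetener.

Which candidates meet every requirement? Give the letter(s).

A: nothing on the exclusion list — OK
B: all constraints satisfied — OK
C: not usable as a sweetener; has spelt, so not gluten-free — reject
D: no sesame, no oats — keep
E: every rule checks out — keep
F: has rolled oats, so not oat-free — out
G: has cornstarch, so not corn-free — reject
H: not usable as a sweetener — no
I: has wheat flour, so not gluten-free — reject

A, B, D, E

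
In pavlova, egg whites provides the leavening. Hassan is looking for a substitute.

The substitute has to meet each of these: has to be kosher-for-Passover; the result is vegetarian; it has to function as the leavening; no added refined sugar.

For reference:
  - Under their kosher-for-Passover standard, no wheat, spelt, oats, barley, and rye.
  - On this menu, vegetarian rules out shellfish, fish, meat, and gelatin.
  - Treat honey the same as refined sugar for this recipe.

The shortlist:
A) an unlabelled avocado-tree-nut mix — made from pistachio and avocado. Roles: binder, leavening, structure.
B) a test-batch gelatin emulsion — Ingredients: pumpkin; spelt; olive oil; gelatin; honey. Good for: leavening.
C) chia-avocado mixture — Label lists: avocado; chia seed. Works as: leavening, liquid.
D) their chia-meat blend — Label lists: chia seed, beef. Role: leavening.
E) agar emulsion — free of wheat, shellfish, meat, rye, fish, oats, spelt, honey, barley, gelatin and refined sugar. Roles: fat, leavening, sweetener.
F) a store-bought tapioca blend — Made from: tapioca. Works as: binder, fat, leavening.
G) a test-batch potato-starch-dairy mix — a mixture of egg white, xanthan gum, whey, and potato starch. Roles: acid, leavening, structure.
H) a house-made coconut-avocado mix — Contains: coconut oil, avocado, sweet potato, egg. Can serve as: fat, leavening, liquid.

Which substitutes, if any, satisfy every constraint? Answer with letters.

A, C, E, F, G, H

A: works as a leavening, kosher-for-Passover, no-added-sugar — OK
B: has spelt, so not kosher-for-Passover; has gelatin, so not vegetarian (and 1 more) — reject
C: nothing on the exclusion list — valid
D: has beef, so not vegetarian — reject
E: no-added-sugar, vegetarian — valid
F: works as a leavening, vegetarian, kosher-for-Passover — OK
G: kosher-for-Passover, no-added-sugar — valid
H: vegetarian, kosher-for-Passover — valid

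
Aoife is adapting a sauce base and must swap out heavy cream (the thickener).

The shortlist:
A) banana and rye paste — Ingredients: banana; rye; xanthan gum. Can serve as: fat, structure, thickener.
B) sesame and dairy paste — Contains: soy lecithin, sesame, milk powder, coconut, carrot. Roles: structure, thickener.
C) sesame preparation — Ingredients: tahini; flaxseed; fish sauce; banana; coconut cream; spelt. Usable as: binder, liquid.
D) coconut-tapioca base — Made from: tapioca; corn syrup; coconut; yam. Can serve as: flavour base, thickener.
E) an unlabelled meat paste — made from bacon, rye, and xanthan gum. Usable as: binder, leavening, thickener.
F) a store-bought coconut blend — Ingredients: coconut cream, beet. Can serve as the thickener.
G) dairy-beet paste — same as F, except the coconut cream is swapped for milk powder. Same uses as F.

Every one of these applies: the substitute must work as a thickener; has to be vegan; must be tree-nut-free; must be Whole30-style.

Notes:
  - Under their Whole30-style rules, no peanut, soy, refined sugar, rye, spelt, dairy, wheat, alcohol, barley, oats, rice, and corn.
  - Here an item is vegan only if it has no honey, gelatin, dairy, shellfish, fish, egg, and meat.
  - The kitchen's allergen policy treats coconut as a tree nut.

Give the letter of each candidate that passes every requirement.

none

A: has rye, so not Whole30-style — reject
B: has milk powder, so not Whole30-style; has milk powder, so not vegan (and 1 more) — no
C: not usable as a thickener; has spelt, so not Whole30-style (and 2 more) — no
D: has corn syrup, so not Whole30-style; has coconut, so not tree-nut-free — out
E: has rye, so not Whole30-style; has bacon, so not vegan — reject
F: has coconut cream, so not tree-nut-free — no
G: has milk powder, so not Whole30-style; has milk powder, so not vegan — out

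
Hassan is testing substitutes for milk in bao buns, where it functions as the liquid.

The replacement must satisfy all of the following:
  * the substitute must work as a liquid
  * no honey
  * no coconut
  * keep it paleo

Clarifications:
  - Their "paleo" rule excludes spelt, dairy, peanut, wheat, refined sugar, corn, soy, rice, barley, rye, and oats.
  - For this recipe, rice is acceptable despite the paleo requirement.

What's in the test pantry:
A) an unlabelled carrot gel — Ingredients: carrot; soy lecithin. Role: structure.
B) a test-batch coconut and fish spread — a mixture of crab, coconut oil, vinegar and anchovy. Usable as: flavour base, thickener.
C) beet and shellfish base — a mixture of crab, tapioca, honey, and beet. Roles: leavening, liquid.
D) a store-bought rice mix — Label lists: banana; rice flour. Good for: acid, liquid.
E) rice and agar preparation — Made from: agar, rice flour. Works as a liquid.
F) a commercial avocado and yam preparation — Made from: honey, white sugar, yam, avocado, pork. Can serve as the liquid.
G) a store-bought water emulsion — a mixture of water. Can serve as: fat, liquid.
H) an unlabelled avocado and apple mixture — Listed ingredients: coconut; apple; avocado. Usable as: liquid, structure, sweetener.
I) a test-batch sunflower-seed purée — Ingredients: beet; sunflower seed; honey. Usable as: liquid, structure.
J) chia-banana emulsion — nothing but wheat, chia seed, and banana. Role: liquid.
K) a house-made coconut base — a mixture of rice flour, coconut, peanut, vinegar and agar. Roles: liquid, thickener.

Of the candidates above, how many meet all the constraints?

A: not usable as a liquid; has soy lecithin, so not paleo — out
B: not usable as a liquid; has coconut oil, so not coconut-free — reject
C: has honey, so not honey-free — out
D: rice is permitted under the paleo carve-out; nothing else excluded — valid
E: rice is permitted under the paleo carve-out; nothing else excluded — keep
F: has white sugar, so not paleo; has honey, so not honey-free — out
G: every rule checks out — OK
H: has coconut, so not coconut-free — reject
I: has honey, so not honey-free — no
J: has wheat, so not paleo — out
K: has peanut, so not paleo; has coconut, so not coconut-free — no

3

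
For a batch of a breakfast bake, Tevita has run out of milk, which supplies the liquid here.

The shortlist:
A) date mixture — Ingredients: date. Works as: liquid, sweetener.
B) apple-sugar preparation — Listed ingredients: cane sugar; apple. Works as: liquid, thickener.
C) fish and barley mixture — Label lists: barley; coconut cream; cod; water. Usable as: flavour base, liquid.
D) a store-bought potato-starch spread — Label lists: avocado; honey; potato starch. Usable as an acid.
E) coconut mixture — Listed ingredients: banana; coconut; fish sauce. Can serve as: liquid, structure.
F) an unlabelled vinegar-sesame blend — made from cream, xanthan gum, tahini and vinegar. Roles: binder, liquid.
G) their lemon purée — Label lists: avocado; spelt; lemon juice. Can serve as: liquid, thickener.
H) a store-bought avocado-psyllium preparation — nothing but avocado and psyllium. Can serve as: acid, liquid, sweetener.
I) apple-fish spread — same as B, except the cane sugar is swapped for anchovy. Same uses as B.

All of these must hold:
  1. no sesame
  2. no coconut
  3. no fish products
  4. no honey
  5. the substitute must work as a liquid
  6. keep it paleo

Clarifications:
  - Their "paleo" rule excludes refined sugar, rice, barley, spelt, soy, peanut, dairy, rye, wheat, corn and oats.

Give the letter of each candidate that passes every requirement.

A: no fish, no sesame — keep
B: has cane sugar, so not paleo — out
C: has barley, so not paleo; has coconut cream, so not coconut-free (and 1 more) — out
D: not usable as a liquid; has honey, so not honey-free — out
E: has coconut, so not coconut-free; has fish sauce, so not fish-free — out
F: has cream, so not paleo; has tahini, so not sesame-free — no
G: has spelt, so not paleo — reject
H: nothing on the exclusion list — valid
I: has anchovy, so not fish-free — out

A, H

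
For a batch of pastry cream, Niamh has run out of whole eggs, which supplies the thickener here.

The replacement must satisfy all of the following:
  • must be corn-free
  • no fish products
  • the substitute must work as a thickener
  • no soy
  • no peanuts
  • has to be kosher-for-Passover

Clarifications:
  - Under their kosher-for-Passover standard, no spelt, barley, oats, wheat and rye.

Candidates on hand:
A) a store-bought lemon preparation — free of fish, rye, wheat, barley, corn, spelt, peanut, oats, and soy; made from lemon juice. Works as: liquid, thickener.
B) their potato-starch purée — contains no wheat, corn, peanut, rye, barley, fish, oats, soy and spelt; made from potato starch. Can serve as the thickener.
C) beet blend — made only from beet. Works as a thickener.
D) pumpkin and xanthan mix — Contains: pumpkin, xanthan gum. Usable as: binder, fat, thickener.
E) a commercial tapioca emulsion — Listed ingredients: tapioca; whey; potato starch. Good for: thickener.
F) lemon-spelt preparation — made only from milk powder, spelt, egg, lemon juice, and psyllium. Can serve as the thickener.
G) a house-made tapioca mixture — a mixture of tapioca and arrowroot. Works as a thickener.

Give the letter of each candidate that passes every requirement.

A, B, C, D, E, G

A: kosher-for-Passover, no soy — valid
B: every rule checks out — OK
C: nothing on the exclusion list — keep
D: every rule checks out — valid
E: only whey, tapioca, and potato starch; none excluded — valid
F: has spelt, so not kosher-for-Passover — out
G: all constraints satisfied — valid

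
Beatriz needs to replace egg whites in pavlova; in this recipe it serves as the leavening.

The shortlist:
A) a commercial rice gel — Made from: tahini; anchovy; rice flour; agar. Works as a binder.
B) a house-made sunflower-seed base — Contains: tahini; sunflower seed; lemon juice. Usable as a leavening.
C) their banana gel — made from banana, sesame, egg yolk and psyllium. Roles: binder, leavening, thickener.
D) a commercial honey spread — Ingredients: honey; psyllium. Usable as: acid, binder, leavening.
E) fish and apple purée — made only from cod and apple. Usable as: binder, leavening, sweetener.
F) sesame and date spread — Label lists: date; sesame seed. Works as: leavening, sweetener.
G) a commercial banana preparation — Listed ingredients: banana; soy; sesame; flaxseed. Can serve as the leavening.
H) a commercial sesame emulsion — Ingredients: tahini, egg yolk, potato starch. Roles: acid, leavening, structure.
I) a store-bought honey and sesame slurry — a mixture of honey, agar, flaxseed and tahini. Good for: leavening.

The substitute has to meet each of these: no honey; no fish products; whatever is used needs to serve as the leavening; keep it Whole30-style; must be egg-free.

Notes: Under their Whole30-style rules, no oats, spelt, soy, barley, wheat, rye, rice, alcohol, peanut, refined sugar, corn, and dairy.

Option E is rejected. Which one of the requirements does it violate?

fish-free

usable as a leavening: satisfied
Whole30-style: satisfied
egg-free: satisfied
honey-free: satisfied
fish-free: has cod — fails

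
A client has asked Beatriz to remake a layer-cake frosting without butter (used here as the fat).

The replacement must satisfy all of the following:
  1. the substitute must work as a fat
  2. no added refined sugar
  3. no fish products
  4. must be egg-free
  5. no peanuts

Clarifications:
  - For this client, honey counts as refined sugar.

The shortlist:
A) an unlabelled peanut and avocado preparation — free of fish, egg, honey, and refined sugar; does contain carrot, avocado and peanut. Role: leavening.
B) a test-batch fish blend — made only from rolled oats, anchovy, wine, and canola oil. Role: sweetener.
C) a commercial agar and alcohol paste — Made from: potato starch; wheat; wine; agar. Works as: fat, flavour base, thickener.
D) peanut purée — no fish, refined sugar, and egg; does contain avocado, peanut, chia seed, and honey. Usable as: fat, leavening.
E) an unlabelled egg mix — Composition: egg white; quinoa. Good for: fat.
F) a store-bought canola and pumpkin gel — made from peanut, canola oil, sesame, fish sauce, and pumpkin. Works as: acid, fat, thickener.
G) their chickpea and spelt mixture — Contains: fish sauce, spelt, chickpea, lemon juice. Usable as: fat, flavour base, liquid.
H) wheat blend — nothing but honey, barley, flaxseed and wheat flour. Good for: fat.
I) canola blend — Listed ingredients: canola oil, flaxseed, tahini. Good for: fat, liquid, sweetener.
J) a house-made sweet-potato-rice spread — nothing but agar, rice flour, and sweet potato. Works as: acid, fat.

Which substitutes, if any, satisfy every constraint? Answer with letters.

A: not usable as a fat; has peanut, so not peanut-free — out
B: not usable as a fat; has anchovy, so not fish-free — no
C: works as a fat, no peanut, no egg — OK
D: has peanut, so not peanut-free; has honey, so not no-added-sugar — reject
E: has egg white, so not egg-free — no
F: has peanut, so not peanut-free; has fish sauce, so not fish-free — out
G: has fish sauce, so not fish-free — no
H: has honey, so not no-added-sugar — out
I: only tahini, canola oil and flaxseed; none excluded — keep
J: no egg, no fish — OK

C, I, J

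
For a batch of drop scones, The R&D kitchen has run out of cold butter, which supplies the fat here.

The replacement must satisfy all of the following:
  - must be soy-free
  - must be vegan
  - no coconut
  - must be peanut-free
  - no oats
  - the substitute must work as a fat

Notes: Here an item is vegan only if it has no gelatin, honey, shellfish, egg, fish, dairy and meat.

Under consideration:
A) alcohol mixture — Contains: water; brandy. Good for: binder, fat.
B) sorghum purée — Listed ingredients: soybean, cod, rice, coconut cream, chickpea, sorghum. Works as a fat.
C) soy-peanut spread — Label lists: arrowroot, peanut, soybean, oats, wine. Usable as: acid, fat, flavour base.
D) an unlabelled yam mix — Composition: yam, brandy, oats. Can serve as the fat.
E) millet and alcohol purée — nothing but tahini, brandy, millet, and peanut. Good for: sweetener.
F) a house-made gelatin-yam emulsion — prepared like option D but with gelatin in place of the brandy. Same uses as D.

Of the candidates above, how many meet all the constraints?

1

A: works as a fat, no coconut, no soy — keep
B: has cod, so not vegan; has soybean, so not soy-free (and 1 more) — out
C: has soybean, so not soy-free; has oats, so not oat-free (and 1 more) — no
D: has oats, so not oat-free — reject
E: not usable as a fat; has peanut, so not peanut-free — reject
F: has gelatin, so not vegan; has oats, so not oat-free — reject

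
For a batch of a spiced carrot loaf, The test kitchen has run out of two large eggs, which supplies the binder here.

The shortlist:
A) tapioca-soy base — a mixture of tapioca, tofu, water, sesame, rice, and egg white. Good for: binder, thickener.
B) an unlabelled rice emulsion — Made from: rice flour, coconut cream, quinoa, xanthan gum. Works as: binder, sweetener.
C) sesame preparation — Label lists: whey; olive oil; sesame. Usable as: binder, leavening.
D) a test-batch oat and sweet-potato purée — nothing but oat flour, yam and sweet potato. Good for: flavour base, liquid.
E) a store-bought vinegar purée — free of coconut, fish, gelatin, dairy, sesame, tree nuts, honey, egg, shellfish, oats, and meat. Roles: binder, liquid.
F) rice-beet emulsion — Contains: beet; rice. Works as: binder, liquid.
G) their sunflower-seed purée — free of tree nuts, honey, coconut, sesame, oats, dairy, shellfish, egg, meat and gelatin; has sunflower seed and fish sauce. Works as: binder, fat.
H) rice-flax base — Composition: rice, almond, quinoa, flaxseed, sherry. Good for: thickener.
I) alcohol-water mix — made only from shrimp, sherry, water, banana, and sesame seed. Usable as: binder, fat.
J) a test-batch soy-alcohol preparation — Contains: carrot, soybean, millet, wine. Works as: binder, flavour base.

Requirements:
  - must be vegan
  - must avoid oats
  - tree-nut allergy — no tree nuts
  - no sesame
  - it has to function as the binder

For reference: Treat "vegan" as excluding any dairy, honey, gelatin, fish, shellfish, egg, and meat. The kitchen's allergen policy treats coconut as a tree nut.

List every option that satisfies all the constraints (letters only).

A: has egg white, so not vegan; has sesame, so not sesame-free — out
B: has coconut cream, so not tree-nut-free — no
C: has whey, so not vegan; has sesame, so not sesame-free — out
D: not usable as a binder; has oat flour, so not oat-free — out
E: works as a binder, vegan, no oats — valid
F: every rule checks out — OK
G: has fish sauce, so not vegan — out
H: not usable as a binder; has almond, so not tree-nut-free — reject
I: has shrimp, so not vegan; has sesame seed, so not sesame-free — reject
J: wine and soybean etc. — none of it excluded — OK

E, F, J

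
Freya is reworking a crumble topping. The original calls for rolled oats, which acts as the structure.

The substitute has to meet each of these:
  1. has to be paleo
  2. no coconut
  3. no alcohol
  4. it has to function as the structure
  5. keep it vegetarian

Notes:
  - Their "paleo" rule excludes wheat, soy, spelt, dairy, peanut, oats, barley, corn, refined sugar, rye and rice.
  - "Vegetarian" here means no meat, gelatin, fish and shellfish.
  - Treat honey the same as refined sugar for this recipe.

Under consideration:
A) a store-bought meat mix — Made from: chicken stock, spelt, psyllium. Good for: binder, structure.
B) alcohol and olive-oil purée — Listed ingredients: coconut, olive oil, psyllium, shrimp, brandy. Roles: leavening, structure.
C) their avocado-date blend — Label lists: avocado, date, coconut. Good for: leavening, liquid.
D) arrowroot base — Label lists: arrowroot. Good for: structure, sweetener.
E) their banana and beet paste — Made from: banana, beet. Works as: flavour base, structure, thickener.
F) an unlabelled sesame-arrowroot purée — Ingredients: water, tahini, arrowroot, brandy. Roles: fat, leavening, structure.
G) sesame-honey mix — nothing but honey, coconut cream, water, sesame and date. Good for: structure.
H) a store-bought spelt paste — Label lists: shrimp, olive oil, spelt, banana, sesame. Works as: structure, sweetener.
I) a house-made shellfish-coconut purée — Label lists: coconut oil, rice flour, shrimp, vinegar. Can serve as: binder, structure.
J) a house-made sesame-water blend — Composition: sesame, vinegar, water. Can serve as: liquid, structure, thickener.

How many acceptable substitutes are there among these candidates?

3

A: has spelt, so not paleo; has chicken stock, so not vegetarian — no
B: has shrimp, so not vegetarian; has coconut, so not coconut-free (and 1 more) — reject
C: not usable as a structure; has coconut, so not coconut-free — reject
D: works as a structure, paleo, no alcohol — valid
E: all constraints satisfied — OK
F: has brandy, so not alcohol-free — reject
G: has honey, so not paleo; has coconut cream, so not coconut-free — reject
H: has spelt, so not paleo; has shrimp, so not vegetarian — out
I: has rice flour, so not paleo; has shrimp, so not vegetarian (and 1 more) — no
J: every rule checks out — valid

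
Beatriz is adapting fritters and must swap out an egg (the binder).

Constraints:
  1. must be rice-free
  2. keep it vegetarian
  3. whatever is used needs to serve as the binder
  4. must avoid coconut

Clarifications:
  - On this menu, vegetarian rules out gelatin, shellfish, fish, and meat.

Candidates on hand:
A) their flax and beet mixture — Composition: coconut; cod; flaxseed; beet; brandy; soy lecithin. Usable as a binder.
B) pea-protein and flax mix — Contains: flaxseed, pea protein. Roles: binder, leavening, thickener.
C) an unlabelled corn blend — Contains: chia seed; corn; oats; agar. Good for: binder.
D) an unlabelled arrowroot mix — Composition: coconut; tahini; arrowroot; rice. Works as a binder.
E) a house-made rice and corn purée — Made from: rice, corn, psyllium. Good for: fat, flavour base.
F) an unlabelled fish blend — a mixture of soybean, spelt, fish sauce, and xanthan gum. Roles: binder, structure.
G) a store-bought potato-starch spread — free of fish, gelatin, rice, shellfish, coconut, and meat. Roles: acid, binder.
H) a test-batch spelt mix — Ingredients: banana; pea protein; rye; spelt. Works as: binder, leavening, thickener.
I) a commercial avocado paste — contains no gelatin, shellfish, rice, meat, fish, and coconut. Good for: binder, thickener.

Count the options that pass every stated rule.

A: has cod, so not vegetarian; has coconut, so not coconut-free — no
B: only flaxseed and pea protein; none excluded — valid
C: nothing on the exclusion list — keep
D: has coconut, so not coconut-free; has rice, so not rice-free — no
E: not usable as a binder; has rice, so not rice-free — reject
F: has fish sauce, so not vegetarian — out
G: no rice, vegetarian — OK
H: every rule checks out — OK
I: works as a binder, no coconut, vegetarian — OK

5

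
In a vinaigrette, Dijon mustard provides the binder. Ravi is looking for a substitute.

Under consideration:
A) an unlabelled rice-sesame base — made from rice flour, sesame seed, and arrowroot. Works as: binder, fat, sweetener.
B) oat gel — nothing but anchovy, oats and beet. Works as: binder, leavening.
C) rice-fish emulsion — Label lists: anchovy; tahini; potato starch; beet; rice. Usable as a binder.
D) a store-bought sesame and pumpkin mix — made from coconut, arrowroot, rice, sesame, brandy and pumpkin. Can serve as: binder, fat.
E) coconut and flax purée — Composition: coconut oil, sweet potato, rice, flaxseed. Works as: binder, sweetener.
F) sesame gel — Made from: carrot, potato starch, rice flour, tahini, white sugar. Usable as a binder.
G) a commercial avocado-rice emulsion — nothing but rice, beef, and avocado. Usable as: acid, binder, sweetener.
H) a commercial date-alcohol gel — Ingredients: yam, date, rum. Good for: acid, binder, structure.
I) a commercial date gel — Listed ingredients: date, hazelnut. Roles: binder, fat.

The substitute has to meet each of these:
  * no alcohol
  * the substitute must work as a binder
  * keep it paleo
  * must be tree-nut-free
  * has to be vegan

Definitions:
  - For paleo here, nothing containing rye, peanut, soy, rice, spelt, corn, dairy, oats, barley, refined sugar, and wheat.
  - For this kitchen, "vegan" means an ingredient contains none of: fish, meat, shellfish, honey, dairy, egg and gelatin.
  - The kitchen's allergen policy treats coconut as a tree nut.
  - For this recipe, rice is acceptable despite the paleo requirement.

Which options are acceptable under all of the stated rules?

A

A: rice is permitted under the paleo carve-out; nothing else excluded — keep
B: has oats, so not paleo; has anchovy, so not vegan — reject
C: has anchovy, so not vegan — no
D: has brandy, so not alcohol-free; has coconut, so not tree-nut-free — reject
E: has coconut oil, so not tree-nut-free — out
F: has white sugar, so not paleo — reject
G: has beef, so not vegan — no
H: has rum, so not alcohol-free — reject
I: has hazelnut, so not tree-nut-free — out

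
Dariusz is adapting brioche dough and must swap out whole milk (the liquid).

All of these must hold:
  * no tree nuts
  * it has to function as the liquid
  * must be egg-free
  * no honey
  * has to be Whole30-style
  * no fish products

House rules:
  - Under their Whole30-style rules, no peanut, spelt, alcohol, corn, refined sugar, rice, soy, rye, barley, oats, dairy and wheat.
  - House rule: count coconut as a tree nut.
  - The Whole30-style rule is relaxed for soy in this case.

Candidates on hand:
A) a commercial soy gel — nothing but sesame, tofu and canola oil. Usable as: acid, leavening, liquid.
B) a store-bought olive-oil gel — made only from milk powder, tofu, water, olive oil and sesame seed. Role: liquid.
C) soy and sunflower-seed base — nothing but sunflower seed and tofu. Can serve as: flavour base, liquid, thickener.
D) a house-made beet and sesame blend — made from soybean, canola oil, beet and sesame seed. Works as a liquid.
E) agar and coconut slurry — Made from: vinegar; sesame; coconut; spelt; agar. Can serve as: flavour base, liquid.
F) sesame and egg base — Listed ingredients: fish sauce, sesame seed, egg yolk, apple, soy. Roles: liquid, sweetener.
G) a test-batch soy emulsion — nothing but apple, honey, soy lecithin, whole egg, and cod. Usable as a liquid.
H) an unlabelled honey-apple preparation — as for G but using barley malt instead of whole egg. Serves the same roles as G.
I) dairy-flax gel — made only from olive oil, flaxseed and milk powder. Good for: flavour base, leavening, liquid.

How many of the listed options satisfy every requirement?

A: soy is permitted under the Whole30-style carve-out; nothing else excluded — keep
B: has milk powder, so not Whole30-style — reject
C: soy is permitted under the Whole30-style carve-out; nothing else excluded — OK
D: soy is permitted under the Whole30-style carve-out; nothing else excluded — OK
E: has spelt, so not Whole30-style; has coconut, so not tree-nut-free — out
F: has egg yolk, so not egg-free; has fish sauce, so not fish-free — out
G: has whole egg, so not egg-free; has honey, so not honey-free (and 1 more) — reject
H: has barley malt, so not Whole30-style; has honey, so not honey-free (and 1 more) — reject
I: has milk powder, so not Whole30-style — reject

3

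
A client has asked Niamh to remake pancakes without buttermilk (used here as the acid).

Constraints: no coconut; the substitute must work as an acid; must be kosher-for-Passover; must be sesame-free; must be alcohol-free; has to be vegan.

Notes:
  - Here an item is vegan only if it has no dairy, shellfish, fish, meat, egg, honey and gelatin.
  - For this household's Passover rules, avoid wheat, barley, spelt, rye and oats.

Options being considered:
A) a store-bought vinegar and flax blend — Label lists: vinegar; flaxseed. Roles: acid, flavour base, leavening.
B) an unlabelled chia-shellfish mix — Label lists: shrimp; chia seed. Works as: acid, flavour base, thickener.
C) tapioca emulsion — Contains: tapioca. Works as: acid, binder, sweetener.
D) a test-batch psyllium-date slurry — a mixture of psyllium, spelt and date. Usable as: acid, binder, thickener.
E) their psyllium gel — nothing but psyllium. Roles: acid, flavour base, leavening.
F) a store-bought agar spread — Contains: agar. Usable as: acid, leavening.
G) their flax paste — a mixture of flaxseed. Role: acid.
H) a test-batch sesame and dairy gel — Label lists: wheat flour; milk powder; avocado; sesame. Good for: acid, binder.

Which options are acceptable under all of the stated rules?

A: every rule checks out — keep
B: has shrimp, so not vegan — out
C: kosher-for-Passover, no alcohol — keep
D: has spelt, so not kosher-for-Passover — no
E: all constraints satisfied — keep
F: nothing on the exclusion list — keep
G: only flaxseed; none excluded — valid
H: has milk powder, so not vegan; has wheat flour, so not kosher-for-Passover (and 1 more) — reject

A, C, E, F, G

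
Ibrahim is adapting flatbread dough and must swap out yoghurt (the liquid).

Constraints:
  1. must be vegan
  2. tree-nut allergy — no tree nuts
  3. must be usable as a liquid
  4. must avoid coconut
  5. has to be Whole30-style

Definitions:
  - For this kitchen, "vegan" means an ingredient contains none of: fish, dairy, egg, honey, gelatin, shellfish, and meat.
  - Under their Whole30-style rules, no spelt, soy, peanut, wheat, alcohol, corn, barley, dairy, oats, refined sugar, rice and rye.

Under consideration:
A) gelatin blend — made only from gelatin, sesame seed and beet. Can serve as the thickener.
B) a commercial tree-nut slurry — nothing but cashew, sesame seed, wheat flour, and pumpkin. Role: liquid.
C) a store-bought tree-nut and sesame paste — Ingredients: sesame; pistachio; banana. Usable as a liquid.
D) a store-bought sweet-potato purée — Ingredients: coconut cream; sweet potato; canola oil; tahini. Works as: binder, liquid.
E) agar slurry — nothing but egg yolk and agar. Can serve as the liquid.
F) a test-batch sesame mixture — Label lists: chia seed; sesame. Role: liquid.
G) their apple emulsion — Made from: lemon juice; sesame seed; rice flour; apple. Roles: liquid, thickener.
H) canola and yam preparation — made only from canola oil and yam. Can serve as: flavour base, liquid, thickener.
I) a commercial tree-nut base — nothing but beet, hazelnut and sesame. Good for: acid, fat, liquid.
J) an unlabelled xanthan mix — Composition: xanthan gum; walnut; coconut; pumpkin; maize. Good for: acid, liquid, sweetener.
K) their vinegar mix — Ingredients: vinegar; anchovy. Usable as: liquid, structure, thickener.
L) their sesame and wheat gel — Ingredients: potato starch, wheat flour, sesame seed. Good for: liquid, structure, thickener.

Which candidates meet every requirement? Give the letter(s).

A: not usable as a liquid; has gelatin, so not vegan — no
B: has wheat flour, so not Whole30-style; has cashew, so not tree-nut-free — out
C: has pistachio, so not tree-nut-free — reject
D: has coconut cream, so not coconut-free — out
E: has egg yolk, so not vegan — reject
F: only sesame and chia seed; none excluded — valid
G: has rice flour, so not Whole30-style — reject
H: only yam and canola oil; none excluded — keep
I: has hazelnut, so not tree-nut-free — reject
J: has maize, so not Whole30-style; has walnut, so not tree-nut-free (and 1 more) — out
K: has anchovy, so not vegan — out
L: has wheat flour, so not Whole30-style — out

F, H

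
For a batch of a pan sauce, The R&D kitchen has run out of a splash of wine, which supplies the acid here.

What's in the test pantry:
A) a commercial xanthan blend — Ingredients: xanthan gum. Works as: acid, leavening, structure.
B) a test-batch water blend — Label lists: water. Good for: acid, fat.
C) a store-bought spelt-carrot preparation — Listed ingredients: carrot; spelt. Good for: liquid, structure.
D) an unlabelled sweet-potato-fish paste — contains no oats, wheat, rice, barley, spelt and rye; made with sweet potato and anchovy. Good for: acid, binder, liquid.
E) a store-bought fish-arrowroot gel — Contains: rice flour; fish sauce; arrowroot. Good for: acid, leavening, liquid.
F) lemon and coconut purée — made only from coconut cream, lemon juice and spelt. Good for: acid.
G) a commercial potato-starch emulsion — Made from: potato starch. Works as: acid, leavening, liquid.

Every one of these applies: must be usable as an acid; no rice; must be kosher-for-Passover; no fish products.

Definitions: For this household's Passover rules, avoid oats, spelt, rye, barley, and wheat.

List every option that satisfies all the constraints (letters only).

A: only xanthan gum; none excluded — valid
B: works as an acid, kosher-for-Passover, no rice — valid
C: not usable as an acid; has spelt, so not kosher-for-Passover — no
D: has anchovy, so not fish-free — out
E: has fish sauce, so not fish-free; has rice flour, so not rice-free — out
F: has spelt, so not kosher-for-Passover — out
G: works as an acid, no fish, no rice — valid

A, B, G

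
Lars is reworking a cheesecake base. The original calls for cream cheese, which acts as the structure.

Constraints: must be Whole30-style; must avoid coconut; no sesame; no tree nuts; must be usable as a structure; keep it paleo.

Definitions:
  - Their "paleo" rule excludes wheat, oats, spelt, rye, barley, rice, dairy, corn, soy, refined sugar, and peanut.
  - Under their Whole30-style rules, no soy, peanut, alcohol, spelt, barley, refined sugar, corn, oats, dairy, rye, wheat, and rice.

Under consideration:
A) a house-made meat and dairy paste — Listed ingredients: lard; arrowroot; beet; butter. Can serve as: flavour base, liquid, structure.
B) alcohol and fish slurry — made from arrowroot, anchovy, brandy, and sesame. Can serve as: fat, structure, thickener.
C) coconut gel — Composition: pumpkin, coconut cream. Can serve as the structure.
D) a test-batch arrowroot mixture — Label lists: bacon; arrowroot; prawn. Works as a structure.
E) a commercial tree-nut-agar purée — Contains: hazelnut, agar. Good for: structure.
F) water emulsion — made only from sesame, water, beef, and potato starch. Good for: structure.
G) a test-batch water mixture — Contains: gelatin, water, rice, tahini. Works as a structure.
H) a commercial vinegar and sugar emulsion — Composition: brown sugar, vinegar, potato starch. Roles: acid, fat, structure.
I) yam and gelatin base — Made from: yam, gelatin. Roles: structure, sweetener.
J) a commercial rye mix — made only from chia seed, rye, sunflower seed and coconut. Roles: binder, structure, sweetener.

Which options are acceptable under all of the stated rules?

A: has butter, so not paleo; has butter, so not Whole30-style — out
B: has brandy, so not Whole30-style; has sesame, so not sesame-free — reject
C: has coconut cream, so not coconut-free — out
D: all constraints satisfied — keep
E: has hazelnut, so not tree-nut-free — no
F: has sesame, so not sesame-free — reject
G: has rice, so not paleo; has rice, so not Whole30-style (and 1 more) — reject
H: has brown sugar, so not paleo; has brown sugar, so not Whole30-style — no
I: only gelatin and yam; none excluded — keep
J: has rye, so not paleo; has rye, so not Whole30-style (and 1 more) — reject

D, I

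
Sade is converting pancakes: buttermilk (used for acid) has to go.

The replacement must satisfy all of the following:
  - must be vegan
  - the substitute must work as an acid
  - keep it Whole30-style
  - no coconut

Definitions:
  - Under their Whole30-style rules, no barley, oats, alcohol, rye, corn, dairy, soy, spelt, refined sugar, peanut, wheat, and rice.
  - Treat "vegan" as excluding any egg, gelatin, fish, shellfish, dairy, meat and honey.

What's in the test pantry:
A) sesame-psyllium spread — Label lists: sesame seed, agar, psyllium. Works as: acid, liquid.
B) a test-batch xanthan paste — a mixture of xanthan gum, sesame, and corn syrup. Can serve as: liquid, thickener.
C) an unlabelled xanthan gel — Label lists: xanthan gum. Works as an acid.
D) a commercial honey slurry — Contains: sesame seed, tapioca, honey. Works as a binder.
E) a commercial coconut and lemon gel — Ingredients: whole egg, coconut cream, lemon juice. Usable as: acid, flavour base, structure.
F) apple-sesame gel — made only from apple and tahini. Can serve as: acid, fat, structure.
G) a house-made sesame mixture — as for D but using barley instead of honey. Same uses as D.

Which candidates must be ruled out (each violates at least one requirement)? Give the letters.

B, D, E, G

A: nothing on the exclusion list — valid
B: not usable as an acid; has corn syrup, so not Whole30-style — reject
C: all constraints satisfied — keep
D: not usable as an acid; has honey, so not vegan — no
E: has whole egg, so not vegan; has coconut cream, so not coconut-free — reject
F: all constraints satisfied — keep
G: not usable as an acid; has barley, so not Whole30-style — out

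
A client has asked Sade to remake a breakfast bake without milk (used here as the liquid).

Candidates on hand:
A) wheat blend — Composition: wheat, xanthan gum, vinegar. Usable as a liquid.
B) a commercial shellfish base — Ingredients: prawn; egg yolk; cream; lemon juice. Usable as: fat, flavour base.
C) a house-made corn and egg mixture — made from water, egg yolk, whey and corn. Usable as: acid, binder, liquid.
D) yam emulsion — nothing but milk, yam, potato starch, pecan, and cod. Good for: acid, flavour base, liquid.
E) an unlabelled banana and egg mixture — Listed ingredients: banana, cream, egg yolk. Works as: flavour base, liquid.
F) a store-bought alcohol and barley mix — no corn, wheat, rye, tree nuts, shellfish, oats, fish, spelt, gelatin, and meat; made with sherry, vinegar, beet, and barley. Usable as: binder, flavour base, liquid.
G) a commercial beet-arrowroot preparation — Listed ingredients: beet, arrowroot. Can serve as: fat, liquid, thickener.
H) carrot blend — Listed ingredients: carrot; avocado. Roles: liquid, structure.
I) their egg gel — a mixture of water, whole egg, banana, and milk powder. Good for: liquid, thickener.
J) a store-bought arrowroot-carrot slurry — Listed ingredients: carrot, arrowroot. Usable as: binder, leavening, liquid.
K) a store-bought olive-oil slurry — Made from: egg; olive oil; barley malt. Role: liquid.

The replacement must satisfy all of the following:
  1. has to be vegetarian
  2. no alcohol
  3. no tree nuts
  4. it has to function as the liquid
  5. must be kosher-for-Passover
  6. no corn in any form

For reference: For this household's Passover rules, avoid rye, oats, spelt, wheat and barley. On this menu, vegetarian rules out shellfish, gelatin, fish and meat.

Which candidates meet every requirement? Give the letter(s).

E, G, H, I, J

A: has wheat, so not kosher-for-Passover — reject
B: not usable as a liquid; has prawn, so not vegetarian — out
C: has corn, so not corn-free — reject
D: has cod, so not vegetarian; has pecan, so not tree-nut-free — reject
E: nothing on the exclusion list — keep
F: has barley, so not kosher-for-Passover; has sherry, so not alcohol-free — no
G: only beet and arrowroot; none excluded — valid
H: nothing on the exclusion list — valid
I: kosher-for-Passover, no alcohol — keep
J: only carrot and arrowroot; none excluded — keep
K: has barley malt, so not kosher-for-Passover — reject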